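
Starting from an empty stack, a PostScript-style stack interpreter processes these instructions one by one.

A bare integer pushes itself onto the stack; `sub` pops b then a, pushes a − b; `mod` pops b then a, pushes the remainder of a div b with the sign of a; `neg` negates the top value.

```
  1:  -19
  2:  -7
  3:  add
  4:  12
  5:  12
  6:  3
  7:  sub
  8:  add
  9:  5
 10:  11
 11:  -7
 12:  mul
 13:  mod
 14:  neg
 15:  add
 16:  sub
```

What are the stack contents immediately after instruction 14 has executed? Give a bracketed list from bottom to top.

[-26, 21, -5]

-19 : [-19]
-7  : [-19, -7]
add : [-26]
12  : [-26, 12]
12  : [-26, 12, 12]
3   : [-26, 12, 12, 3]
sub : [-26, 12, 9]
add : [-26, 21]
5   : [-26, 21, 5]
11  : [-26, 21, 5, 11]
-7  : [-26, 21, 5, 11, -7]
mul : [-26, 21, 5, -77]
mod : [-26, 21, 5]
neg : [-26, 21, -5]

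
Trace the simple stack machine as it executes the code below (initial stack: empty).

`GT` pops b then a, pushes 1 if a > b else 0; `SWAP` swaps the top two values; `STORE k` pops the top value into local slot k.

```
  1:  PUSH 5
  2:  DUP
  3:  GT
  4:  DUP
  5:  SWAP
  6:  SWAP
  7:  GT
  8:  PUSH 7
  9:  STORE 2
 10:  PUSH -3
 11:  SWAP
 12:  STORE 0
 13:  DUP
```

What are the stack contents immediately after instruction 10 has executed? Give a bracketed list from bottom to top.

[0, -3]

PUSH 5  → 5
DUP     → 5 5
GT      → 0
DUP     → 0 0
SWAP    → 0 0
SWAP    → 0 0
GT      → 0
PUSH 7  → 0 7
STORE 2 → 0
PUSH -3 → 0 -3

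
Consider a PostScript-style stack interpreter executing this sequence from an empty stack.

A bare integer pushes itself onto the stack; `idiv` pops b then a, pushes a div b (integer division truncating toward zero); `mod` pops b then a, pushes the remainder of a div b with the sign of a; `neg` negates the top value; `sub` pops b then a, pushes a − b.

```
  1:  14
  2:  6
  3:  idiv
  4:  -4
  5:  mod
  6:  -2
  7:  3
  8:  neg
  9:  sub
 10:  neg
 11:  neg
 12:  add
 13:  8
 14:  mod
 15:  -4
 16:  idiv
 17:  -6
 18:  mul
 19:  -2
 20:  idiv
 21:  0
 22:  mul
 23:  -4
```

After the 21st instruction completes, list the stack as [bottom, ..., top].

14   : [14]
6    : [14, 6]
idiv : [2]
-4   : [2, -4]
mod  : [2]
-2   : [2, -2]
3    : [2, -2, 3]
neg  : [2, -2, -3]
sub  : [2, 1]
neg  : [2, -1]
neg  : [2, 1]
add  : [3]
8    : [3, 8]
mod  : [3]
-4   : [3, -4]
idiv : [0]
-6   : [0, -6]
mul  : [0]
-2   : [0, -2]
idiv : [0]
0    : [0, 0]

[0, 0]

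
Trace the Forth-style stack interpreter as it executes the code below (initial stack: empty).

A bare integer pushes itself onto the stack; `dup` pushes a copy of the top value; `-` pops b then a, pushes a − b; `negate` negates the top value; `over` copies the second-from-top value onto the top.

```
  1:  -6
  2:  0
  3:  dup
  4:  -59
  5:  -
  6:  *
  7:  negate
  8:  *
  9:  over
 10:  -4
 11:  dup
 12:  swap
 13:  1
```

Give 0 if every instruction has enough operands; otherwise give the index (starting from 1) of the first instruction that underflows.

9

-6     → -6
0      → -6 0
dup    → -6 0 0
-59    → -6 0 0 -59
-      → -6 0 59
*      → -6 0
negate → -6 0
*      → 0
over  — needs 2 operands, stack has 1 → underflow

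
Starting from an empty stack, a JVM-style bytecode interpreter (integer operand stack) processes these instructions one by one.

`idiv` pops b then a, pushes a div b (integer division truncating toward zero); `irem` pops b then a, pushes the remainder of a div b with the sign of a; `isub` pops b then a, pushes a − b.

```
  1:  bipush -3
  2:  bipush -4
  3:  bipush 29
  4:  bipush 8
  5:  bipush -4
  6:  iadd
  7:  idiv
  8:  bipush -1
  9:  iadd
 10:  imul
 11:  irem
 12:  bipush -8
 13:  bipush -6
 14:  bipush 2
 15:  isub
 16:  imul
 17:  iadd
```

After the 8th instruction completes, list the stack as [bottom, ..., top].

[-3, -4, 7, -1]

bipush -3 : [-3]
bipush -4 : [-3, -4]
bipush 29 : [-3, -4, 29]
bipush 8  : [-3, -4, 29, 8]
bipush -4 : [-3, -4, 29, 8, -4]
iadd      : [-3, -4, 29, 4]
idiv      : [-3, -4, 7]
bipush -1 : [-3, -4, 7, -1]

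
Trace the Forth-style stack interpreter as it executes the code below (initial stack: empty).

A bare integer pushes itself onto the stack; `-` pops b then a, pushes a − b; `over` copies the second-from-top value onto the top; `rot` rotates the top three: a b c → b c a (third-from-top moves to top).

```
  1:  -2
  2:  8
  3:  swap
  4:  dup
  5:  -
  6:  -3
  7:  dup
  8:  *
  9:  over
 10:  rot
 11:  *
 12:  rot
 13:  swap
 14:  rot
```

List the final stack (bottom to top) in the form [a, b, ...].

[8, 0, 9]

-2   : -2
8    : -2 8
swap : 8 -2
dup  : 8 -2 -2
-    : 8 0
-3   : 8 0 -3
dup  : 8 0 -3 -3
*    : 8 0 9
over : 8 0 9 0
rot  : 8 9 0 0
*    : 8 9 0
rot  : 9 0 8
swap : 9 8 0
rot  : 8 0 9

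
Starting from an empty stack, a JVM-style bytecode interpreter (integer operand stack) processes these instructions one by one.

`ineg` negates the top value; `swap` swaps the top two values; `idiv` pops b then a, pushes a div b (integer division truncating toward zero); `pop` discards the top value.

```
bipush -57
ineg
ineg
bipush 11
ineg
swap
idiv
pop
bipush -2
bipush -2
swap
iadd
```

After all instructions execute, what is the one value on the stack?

-4

bipush -57 → -57
ineg       → 57
ineg       → -57
bipush 11  → -57 11
ineg       → -57 -11
swap       → -11 -57
idiv       → 0
pop        → (empty)
bipush -2  → -2
bipush -2  → -2 -2
swap       → -2 -2
iadd       → -4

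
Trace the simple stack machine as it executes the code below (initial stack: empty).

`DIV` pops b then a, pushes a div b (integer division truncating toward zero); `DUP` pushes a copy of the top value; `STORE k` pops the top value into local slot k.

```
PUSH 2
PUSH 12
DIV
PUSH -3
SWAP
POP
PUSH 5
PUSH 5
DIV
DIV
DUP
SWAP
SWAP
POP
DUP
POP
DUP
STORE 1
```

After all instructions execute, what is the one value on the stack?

PUSH 2   [2]
PUSH 12  [2, 12]
DIV      [0]
PUSH -3  [0, -3]
SWAP     [-3, 0]
POP      [-3]
PUSH 5   [-3, 5]
PUSH 5   [-3, 5, 5]
DIV      [-3, 1]
DIV      [-3]
DUP      [-3, -3]
SWAP     [-3, -3]
SWAP     [-3, -3]
POP      [-3]
DUP      [-3, -3]
POP      [-3]
DUP      [-3, -3]
STORE 1  [-3]

-3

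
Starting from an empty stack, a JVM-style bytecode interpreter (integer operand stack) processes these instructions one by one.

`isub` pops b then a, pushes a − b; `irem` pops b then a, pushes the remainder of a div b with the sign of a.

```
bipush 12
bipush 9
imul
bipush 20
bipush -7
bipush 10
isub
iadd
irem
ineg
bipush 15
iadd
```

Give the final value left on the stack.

15

bipush 12 -> 12
bipush 9  -> 12 9
imul      -> 108
bipush 20 -> 108 20
bipush -7 -> 108 20 -7
bipush 10 -> 108 20 -7 10
isub      -> 108 20 -17
iadd      -> 108 3
irem      -> 0
ineg      -> 0
bipush 15 -> 0 15
iadd      -> 15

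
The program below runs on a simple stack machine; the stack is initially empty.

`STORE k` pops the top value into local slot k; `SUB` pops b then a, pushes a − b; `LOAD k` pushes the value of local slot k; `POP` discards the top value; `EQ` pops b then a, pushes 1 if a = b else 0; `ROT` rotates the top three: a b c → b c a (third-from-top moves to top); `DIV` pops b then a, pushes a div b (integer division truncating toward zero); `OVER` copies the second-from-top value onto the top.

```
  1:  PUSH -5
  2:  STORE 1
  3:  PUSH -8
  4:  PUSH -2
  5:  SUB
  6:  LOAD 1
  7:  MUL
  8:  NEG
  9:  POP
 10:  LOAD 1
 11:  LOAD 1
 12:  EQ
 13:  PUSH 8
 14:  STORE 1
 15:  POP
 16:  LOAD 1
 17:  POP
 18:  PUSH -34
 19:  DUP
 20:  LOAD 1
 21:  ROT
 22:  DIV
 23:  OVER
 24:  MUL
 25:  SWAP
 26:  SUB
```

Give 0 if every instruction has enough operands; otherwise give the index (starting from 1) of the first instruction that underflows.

0

PUSH -5  -> -5
STORE 1  -> (empty)
PUSH -8  -> -8
PUSH -2  -> -8 -2
SUB      -> -6
LOAD 1   -> -6 -5
MUL      -> 30
NEG      -> -30
POP      -> (empty)
LOAD 1   -> -5
LOAD 1   -> -5 -5
EQ       -> 1
PUSH 8   -> 1 8
STORE 1  -> 1
POP      -> (empty)
LOAD 1   -> 8
POP      -> (empty)
PUSH -34 -> -34
DUP      -> -34 -34
LOAD 1   -> -34 -34 8
ROT      -> -34 8 -34
DIV      -> -34 0
OVER     -> -34 0 -34
MUL      -> -34 0
SWAP     -> 0 -34
SUB      -> 34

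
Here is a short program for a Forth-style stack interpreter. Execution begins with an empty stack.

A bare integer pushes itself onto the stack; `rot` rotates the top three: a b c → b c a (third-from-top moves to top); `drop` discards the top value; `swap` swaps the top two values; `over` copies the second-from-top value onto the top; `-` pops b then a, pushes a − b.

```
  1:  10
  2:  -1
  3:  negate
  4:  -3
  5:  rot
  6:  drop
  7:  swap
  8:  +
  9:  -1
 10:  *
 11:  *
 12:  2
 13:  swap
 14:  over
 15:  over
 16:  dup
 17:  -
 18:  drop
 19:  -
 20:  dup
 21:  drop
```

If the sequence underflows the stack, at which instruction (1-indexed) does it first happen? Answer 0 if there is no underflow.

11

10     : 10
-1     : 10 -1
negate : 10 1
-3     : 10 1 -3
rot    : 1 -3 10
drop   : 1 -3
swap   : -3 1
+      : -2
-1     : -2 -1
*      : 2
*  — needs 2 operands, stack has 1 → underflow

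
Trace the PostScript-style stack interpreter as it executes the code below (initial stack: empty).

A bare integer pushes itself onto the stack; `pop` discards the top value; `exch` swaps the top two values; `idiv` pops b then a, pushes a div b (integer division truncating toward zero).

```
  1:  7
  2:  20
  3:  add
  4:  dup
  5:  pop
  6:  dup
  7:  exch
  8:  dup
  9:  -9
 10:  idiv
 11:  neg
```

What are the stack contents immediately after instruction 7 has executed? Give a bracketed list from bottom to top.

7    → [7]
20   → [7, 20]
add  → [27]
dup  → [27, 27]
pop  → [27]
dup  → [27, 27]
exch → [27, 27]

[27, 27]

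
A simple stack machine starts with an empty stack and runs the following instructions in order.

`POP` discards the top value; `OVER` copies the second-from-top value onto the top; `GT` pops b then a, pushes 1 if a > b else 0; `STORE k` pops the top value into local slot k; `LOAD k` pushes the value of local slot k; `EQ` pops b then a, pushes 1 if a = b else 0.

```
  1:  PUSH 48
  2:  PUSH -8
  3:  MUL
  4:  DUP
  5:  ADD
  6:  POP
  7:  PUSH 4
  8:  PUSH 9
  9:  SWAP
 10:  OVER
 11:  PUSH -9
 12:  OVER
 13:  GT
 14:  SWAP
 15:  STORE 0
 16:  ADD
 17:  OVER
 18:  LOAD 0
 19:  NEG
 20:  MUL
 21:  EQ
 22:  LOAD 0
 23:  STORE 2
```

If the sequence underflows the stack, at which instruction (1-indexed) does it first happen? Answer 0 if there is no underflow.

0

PUSH 48 → [48]
PUSH -8 → [48, -8]
MUL     → [-384]
DUP     → [-384, -384]
ADD     → [-768]
POP     → []
PUSH 4  → [4]
PUSH 9  → [4, 9]
SWAP    → [9, 4]
OVER    → [9, 4, 9]
PUSH -9 → [9, 4, 9, -9]
OVER    → [9, 4, 9, -9, 9]
GT      → [9, 4, 9, 0]
SWAP    → [9, 4, 0, 9]
STORE 0 → [9, 4, 0]
ADD     → [9, 4]
OVER    → [9, 4, 9]
LOAD 0  → [9, 4, 9, 9]
NEG     → [9, 4, 9, -9]
MUL     → [9, 4, -81]
EQ      → [9, 0]
LOAD 0  → [9, 0, 9]
STORE 2 → [9, 0]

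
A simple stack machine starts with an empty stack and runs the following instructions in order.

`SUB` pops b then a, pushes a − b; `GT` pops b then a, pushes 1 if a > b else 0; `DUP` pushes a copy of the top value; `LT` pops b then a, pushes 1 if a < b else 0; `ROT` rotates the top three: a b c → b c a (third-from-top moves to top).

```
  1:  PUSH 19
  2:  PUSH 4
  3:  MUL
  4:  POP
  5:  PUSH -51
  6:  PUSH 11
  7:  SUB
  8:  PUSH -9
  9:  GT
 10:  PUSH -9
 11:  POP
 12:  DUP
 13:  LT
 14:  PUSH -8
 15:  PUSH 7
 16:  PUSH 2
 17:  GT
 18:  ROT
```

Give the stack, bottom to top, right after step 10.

[0, -9]

PUSH 19  -> 19
PUSH 4   -> 19 4
MUL      -> 76
POP      -> (empty)
PUSH -51 -> -51
PUSH 11  -> -51 11
SUB      -> -62
PUSH -9  -> -62 -9
GT       -> 0
PUSH -9  -> 0 -9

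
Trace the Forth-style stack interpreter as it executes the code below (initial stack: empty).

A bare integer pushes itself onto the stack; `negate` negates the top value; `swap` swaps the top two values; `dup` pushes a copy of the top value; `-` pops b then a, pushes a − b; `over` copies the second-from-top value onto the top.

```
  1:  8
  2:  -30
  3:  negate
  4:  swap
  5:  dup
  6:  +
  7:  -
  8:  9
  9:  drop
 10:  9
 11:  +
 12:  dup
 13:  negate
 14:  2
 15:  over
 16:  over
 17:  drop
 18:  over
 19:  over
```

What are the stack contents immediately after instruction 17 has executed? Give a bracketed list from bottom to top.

[23, -23, 2, -23]

8      -> [8]
-30    -> [8, -30]
negate -> [8, 30]
swap   -> [30, 8]
dup    -> [30, 8, 8]
+      -> [30, 16]
-      -> [14]
9      -> [14, 9]
drop   -> [14]
9      -> [14, 9]
+      -> [23]
dup    -> [23, 23]
negate -> [23, -23]
2      -> [23, -23, 2]
over   -> [23, -23, 2, -23]
over   -> [23, -23, 2, -23, 2]
drop   -> [23, -23, 2, -23]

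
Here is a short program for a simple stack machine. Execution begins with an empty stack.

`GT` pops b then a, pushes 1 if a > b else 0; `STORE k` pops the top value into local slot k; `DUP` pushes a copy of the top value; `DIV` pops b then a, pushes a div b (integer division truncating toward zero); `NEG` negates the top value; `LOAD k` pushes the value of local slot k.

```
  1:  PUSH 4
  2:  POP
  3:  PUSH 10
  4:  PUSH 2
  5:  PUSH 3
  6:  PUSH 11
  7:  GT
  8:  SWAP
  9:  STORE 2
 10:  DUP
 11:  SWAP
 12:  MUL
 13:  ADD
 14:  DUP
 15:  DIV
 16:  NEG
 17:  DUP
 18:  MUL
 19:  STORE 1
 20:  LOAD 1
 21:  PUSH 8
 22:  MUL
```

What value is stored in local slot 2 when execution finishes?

2

PUSH 4  : 4
POP     : (empty)
PUSH 10 : 10
PUSH 2  : 10 2
PUSH 3  : 10 2 3
PUSH 11 : 10 2 3 11
GT      : 10 2 0
SWAP    : 10 0 2
STORE 2 : 10 0
DUP     : 10 0 0
SWAP    : 10 0 0
MUL     : 10 0
ADD     : 10
DUP     : 10 10
DIV     : 1
NEG     : -1
DUP     : -1 -1
MUL     : 1
STORE 1 : (empty)
LOAD 1  : 1
PUSH 8  : 1 8
MUL     : 8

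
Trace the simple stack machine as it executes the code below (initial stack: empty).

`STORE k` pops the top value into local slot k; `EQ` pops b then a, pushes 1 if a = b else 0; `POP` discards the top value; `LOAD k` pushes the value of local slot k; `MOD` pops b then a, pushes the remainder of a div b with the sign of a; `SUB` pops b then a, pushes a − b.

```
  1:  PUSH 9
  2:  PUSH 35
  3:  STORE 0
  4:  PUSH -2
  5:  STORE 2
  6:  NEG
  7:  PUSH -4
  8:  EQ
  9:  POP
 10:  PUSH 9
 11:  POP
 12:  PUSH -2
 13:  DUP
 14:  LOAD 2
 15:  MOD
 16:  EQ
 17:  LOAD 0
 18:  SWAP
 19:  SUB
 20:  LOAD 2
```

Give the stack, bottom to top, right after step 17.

[0, 35]

PUSH 9   9
PUSH 35  9 35
STORE 0  9
PUSH -2  9 -2
STORE 2  9
NEG      -9
PUSH -4  -9 -4
EQ       0
POP      (empty)
PUSH 9   9
POP      (empty)
PUSH -2  -2
DUP      -2 -2
LOAD 2   -2 -2 -2
MOD      -2 0
EQ       0
LOAD 0   0 35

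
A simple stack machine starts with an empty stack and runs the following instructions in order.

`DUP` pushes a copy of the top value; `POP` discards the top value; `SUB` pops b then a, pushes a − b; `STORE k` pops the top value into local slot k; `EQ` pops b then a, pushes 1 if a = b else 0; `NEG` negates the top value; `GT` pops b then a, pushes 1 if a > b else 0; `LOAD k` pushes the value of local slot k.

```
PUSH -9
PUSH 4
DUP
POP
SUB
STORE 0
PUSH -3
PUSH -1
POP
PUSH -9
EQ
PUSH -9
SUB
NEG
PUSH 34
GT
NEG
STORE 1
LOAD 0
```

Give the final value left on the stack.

-13

PUSH -9 : -9
PUSH 4  : -9 4
DUP     : -9 4 4
POP     : -9 4
SUB     : -13
STORE 0 : (empty)
PUSH -3 : -3
PUSH -1 : -3 -1
POP     : -3
PUSH -9 : -3 -9
EQ      : 0
PUSH -9 : 0 -9
SUB     : 9
NEG     : -9
PUSH 34 : -9 34
GT      : 0
NEG     : 0
STORE 1 : (empty)
LOAD 0  : -13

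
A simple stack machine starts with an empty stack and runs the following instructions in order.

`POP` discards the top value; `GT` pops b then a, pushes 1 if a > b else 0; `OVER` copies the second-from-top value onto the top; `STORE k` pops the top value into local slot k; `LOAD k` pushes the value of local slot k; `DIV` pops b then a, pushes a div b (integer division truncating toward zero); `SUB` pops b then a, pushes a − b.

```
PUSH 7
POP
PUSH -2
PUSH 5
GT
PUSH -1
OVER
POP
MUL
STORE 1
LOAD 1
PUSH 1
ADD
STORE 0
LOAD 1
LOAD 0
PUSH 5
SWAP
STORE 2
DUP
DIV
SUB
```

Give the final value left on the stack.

PUSH 7  : [7]
POP     : []
PUSH -2 : [-2]
PUSH 5  : [-2, 5]
GT      : [0]
PUSH -1 : [0, -1]
OVER    : [0, -1, 0]
POP     : [0, -1]
MUL     : [0]
STORE 1 : []
LOAD 1  : [0]
PUSH 1  : [0, 1]
ADD     : [1]
STORE 0 : []
LOAD 1  : [0]
LOAD 0  : [0, 1]
PUSH 5  : [0, 1, 5]
SWAP    : [0, 5, 1]
STORE 2 : [0, 5]
DUP     : [0, 5, 5]
DIV     : [0, 1]
SUB     : [-1]

-1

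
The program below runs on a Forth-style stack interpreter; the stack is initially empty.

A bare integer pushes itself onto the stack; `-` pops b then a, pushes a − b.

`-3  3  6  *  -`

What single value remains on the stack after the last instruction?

-3 : [-3]
3  : [-3, 3]
6  : [-3, 3, 6]
*  : [-3, 18]
-  : [-21]

-21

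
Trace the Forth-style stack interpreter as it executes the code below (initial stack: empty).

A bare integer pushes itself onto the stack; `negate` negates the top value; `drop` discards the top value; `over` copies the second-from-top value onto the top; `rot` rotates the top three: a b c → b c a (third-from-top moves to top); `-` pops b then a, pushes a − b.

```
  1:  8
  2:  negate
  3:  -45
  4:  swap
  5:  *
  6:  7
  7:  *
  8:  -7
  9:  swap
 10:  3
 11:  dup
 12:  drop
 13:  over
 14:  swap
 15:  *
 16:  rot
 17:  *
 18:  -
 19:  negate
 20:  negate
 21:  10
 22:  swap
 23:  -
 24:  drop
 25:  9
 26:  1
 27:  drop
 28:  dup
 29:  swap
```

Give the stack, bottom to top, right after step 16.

8      : [8]
negate : [-8]
-45    : [-8, -45]
swap   : [-45, -8]
*      : [360]
7      : [360, 7]
*      : [2520]
-7     : [2520, -7]
swap   : [-7, 2520]
3      : [-7, 2520, 3]
dup    : [-7, 2520, 3, 3]
drop   : [-7, 2520, 3]
over   : [-7, 2520, 3, 2520]
swap   : [-7, 2520, 2520, 3]
*      : [-7, 2520, 7560]
rot    : [2520, 7560, -7]

[2520, 7560, -7]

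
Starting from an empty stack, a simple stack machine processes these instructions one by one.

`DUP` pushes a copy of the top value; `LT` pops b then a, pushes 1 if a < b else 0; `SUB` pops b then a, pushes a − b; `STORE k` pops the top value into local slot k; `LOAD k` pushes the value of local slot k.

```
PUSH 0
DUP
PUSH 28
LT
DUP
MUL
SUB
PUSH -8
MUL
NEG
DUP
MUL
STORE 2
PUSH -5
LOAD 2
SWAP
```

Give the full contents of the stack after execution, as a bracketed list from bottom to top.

[64, -5]

PUSH 0  -> [0]
DUP     -> [0, 0]
PUSH 28 -> [0, 0, 28]
LT      -> [0, 1]
DUP     -> [0, 1, 1]
MUL     -> [0, 1]
SUB     -> [-1]
PUSH -8 -> [-1, -8]
MUL     -> [8]
NEG     -> [-8]
DUP     -> [-8, -8]
MUL     -> [64]
STORE 2 -> []
PUSH -5 -> [-5]
LOAD 2  -> [-5, 64]
SWAP    -> [64, -5]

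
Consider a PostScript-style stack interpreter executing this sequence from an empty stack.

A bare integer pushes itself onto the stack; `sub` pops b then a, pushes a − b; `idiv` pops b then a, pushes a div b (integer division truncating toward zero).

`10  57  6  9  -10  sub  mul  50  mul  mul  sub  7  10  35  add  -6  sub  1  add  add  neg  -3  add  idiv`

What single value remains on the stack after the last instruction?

5240

10   : 10
57   : 10 57
6    : 10 57 6
9    : 10 57 6 9
-10  : 10 57 6 9 -10
sub  : 10 57 6 19
mul  : 10 57 114
50   : 10 57 114 50
mul  : 10 57 5700
mul  : 10 324900
sub  : -324890
7    : -324890 7
10   : -324890 7 10
35   : -324890 7 10 35
add  : -324890 7 45
-6   : -324890 7 45 -6
sub  : -324890 7 51
1    : -324890 7 51 1
add  : -324890 7 52
add  : -324890 59
neg  : -324890 -59
-3   : -324890 -59 -3
add  : -324890 -62
idiv : 5240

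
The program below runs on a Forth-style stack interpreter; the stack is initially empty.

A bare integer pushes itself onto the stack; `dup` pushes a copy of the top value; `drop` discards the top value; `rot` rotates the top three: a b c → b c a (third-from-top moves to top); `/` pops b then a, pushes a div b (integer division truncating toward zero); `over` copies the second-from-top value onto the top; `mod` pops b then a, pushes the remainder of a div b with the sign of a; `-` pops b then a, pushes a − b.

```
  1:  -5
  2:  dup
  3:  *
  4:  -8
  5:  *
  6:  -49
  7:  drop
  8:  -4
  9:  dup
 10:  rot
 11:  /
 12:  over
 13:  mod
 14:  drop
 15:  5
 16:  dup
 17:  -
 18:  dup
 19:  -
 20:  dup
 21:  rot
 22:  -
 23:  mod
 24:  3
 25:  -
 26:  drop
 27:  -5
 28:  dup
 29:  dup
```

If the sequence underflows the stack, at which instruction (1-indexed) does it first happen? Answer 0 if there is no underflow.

-5    -5
dup   -5 -5
*     25
-8    25 -8
*     -200
-49   -200 -49
drop  -200
-4    -200 -4
dup   -200 -4 -4
rot   -4 -4 -200
/     -4 0
over  -4 0 -4
mod   -4 0
drop  -4
5     -4 5
dup   -4 5 5
-     -4 0
dup   -4 0 0
-     -4 0
dup   -4 0 0
rot   0 0 -4
-     0 4
mod   0
3     0 3
-     -3
drop  (empty)
-5    -5
dup   -5 -5
dup   -5 -5 -5

0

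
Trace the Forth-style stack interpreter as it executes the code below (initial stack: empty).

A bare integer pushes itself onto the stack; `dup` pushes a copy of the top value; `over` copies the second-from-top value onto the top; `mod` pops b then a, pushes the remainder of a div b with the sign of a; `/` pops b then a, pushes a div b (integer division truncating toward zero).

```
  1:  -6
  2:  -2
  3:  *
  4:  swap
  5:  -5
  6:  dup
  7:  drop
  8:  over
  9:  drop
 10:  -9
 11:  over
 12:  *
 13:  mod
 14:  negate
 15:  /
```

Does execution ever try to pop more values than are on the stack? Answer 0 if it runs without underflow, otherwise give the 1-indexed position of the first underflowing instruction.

-6 : [-6]
-2 : [-6, -2]
*  : [12]
swap  — needs 2 operands, stack has 1 → underflow

4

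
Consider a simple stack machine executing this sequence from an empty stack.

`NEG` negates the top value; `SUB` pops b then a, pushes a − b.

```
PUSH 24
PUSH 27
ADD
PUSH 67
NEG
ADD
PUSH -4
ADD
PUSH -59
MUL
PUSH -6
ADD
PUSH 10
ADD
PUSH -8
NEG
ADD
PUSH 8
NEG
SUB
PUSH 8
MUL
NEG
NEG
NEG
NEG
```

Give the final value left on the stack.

9600

PUSH 24  : 24
PUSH 27  : 24 27
ADD      : 51
PUSH 67  : 51 67
NEG      : 51 -67
ADD      : -16
PUSH -4  : -16 -4
ADD      : -20
PUSH -59 : -20 -59
MUL      : 1180
PUSH -6  : 1180 -6
ADD      : 1174
PUSH 10  : 1174 10
ADD      : 1184
PUSH -8  : 1184 -8
NEG      : 1184 8
ADD      : 1192
PUSH 8   : 1192 8
NEG      : 1192 -8
SUB      : 1200
PUSH 8   : 1200 8
MUL      : 9600
NEG      : -9600
NEG      : 9600
NEG      : -9600
NEG      : 9600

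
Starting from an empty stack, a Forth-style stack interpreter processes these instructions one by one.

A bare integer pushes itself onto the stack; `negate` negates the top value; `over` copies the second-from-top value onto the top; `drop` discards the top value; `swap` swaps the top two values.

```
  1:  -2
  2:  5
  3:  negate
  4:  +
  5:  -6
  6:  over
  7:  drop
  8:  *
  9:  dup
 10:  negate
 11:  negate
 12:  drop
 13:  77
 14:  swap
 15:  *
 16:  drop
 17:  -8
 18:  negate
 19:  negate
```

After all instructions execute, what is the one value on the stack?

-2     -> -2
5      -> -2 5
negate -> -2 -5
+      -> -7
-6     -> -7 -6
over   -> -7 -6 -7
drop   -> -7 -6
*      -> 42
dup    -> 42 42
negate -> 42 -42
negate -> 42 42
drop   -> 42
77     -> 42 77
swap   -> 77 42
*      -> 3234
drop   -> (empty)
-8     -> -8
negate -> 8
negate -> -8

-8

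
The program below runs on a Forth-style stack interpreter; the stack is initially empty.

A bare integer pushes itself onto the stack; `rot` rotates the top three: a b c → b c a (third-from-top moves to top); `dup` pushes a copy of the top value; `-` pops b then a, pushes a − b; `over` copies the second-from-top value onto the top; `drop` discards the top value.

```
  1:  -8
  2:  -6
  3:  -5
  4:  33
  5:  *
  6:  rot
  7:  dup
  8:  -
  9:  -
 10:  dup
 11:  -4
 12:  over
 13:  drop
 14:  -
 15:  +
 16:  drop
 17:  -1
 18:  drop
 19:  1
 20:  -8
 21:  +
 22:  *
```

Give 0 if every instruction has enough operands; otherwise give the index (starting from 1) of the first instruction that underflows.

0

-8   → -8
-6   → -8 -6
-5   → -8 -6 -5
33   → -8 -6 -5 33
*    → -8 -6 -165
rot  → -6 -165 -8
dup  → -6 -165 -8 -8
-    → -6 -165 0
-    → -6 -165
dup  → -6 -165 -165
-4   → -6 -165 -165 -4
over → -6 -165 -165 -4 -165
drop → -6 -165 -165 -4
-    → -6 -165 -161
+    → -6 -326
drop → -6
-1   → -6 -1
drop → -6
1    → -6 1
-8   → -6 1 -8
+    → -6 -7
*    → 42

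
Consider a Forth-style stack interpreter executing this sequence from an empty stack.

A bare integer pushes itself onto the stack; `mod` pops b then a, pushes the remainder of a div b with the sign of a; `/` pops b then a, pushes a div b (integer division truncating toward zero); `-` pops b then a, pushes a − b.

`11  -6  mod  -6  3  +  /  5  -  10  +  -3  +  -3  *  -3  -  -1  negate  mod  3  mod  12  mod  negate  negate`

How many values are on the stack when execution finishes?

11      [11]
-6      [11, -6]
mod     [5]
-6      [5, -6]
3       [5, -6, 3]
+       [5, -3]
/       [-1]
5       [-1, 5]
-       [-6]
10      [-6, 10]
+       [4]
-3      [4, -3]
+       [1]
-3      [1, -3]
*       [-3]
-3      [-3, -3]
-       [0]
-1      [0, -1]
negate  [0, 1]
mod     [0]
3       [0, 3]
mod     [0]
12      [0, 12]
mod     [0]
negate  [0]
negate  [0]

1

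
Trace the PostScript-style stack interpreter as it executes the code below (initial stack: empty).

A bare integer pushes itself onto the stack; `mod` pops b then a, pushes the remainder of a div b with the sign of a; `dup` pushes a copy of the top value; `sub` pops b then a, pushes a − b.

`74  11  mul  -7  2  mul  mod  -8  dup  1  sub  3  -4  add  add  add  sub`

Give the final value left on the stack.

20

74  : 74
11  : 74 11
mul : 814
-7  : 814 -7
2   : 814 -7 2
mul : 814 -14
mod : 2
-8  : 2 -8
dup : 2 -8 -8
1   : 2 -8 -8 1
sub : 2 -8 -9
3   : 2 -8 -9 3
-4  : 2 -8 -9 3 -4
add : 2 -8 -9 -1
add : 2 -8 -10
add : 2 -18
sub : 20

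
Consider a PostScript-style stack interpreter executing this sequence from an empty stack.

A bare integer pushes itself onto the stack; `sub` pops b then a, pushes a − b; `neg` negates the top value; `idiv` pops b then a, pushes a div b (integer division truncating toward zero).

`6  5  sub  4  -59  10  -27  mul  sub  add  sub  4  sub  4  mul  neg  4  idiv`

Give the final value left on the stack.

6    : 6
5    : 6 5
sub  : 1
4    : 1 4
-59  : 1 4 -59
10   : 1 4 -59 10
-27  : 1 4 -59 10 -27
mul  : 1 4 -59 -270
sub  : 1 4 211
add  : 1 215
sub  : -214
4    : -214 4
sub  : -218
4    : -218 4
mul  : -872
neg  : 872
4    : 872 4
idiv : 218

218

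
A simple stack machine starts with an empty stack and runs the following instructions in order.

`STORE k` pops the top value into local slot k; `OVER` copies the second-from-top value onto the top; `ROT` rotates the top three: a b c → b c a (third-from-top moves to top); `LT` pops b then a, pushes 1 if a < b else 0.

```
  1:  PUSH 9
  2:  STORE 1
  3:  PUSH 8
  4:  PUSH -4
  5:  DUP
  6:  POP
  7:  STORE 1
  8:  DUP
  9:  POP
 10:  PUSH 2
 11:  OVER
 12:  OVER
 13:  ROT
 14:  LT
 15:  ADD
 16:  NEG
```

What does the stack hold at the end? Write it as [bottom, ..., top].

PUSH 9  → 9
STORE 1 → (empty)
PUSH 8  → 8
PUSH -4 → 8 -4
DUP     → 8 -4 -4
POP     → 8 -4
STORE 1 → 8
DUP     → 8 8
POP     → 8
PUSH 2  → 8 2
OVER    → 8 2 8
OVER    → 8 2 8 2
ROT     → 8 8 2 2
LT      → 8 8 0
ADD     → 8 8
NEG     → 8 -8

[8, -8]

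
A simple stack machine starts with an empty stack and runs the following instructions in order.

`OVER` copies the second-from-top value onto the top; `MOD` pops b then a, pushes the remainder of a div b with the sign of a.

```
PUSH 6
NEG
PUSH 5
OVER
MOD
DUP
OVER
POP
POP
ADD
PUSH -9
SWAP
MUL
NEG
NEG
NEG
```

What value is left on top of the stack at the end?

PUSH 6   [6]
NEG      [-6]
PUSH 5   [-6, 5]
OVER     [-6, 5, -6]
MOD      [-6, 5]
DUP      [-6, 5, 5]
OVER     [-6, 5, 5, 5]
POP      [-6, 5, 5]
POP      [-6, 5]
ADD      [-1]
PUSH -9  [-1, -9]
SWAP     [-9, -1]
MUL      [9]
NEG      [-9]
NEG      [9]
NEG      [-9]

-9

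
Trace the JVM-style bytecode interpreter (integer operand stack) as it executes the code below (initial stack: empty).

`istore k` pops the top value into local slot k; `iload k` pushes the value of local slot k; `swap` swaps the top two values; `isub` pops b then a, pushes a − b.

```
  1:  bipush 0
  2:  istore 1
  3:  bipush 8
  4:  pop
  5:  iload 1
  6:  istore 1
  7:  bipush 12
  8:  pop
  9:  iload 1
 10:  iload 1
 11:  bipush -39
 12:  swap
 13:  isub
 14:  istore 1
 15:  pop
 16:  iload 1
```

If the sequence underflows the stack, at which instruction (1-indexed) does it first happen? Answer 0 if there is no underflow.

bipush 0    0
istore 1    (empty)
bipush 8    8
pop         (empty)
iload 1     0
istore 1    (empty)
bipush 12   12
pop         (empty)
iload 1     0
iload 1     0 0
bipush -39  0 0 -39
swap        0 -39 0
isub        0 -39
istore 1    0
pop         (empty)
iload 1     -39

0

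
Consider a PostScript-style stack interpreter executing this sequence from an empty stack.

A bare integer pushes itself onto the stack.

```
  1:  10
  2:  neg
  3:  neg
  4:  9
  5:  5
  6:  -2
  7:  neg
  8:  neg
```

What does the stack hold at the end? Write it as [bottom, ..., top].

10  : [10]
neg : [-10]
neg : [10]
9   : [10, 9]
5   : [10, 9, 5]
-2  : [10, 9, 5, -2]
neg : [10, 9, 5, 2]
neg : [10, 9, 5, -2]

[10, 9, 5, -2]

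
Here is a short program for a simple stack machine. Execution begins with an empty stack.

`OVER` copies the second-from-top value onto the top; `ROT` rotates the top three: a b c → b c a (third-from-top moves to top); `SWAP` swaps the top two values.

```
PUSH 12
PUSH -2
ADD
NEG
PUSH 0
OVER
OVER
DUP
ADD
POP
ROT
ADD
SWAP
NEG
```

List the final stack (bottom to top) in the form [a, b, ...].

[-20, 0]

PUSH 12  12
PUSH -2  12 -2
ADD      10
NEG      -10
PUSH 0   -10 0
OVER     -10 0 -10
OVER     -10 0 -10 0
DUP      -10 0 -10 0 0
ADD      -10 0 -10 0
POP      -10 0 -10
ROT      0 -10 -10
ADD      0 -20
SWAP     -20 0
NEG      -20 0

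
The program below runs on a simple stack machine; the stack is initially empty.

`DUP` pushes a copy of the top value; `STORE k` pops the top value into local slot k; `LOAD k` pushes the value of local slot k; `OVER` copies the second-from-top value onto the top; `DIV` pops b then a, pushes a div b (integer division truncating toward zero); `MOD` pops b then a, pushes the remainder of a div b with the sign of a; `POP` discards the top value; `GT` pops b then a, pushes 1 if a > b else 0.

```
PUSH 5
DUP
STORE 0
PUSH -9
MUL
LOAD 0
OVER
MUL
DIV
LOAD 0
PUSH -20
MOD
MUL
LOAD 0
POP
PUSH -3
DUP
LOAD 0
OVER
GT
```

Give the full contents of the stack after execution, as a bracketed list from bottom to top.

[0, -3, -3, 1]

PUSH 5   -> 5
DUP      -> 5 5
STORE 0  -> 5
PUSH -9  -> 5 -9
MUL      -> -45
LOAD 0   -> -45 5
OVER     -> -45 5 -45
MUL      -> -45 -225
DIV      -> 0
LOAD 0   -> 0 5
PUSH -20 -> 0 5 -20
MOD      -> 0 5
MUL      -> 0
LOAD 0   -> 0 5
POP      -> 0
PUSH -3  -> 0 -3
DUP      -> 0 -3 -3
LOAD 0   -> 0 -3 -3 5
OVER     -> 0 -3 -3 5 -3
GT       -> 0 -3 -3 1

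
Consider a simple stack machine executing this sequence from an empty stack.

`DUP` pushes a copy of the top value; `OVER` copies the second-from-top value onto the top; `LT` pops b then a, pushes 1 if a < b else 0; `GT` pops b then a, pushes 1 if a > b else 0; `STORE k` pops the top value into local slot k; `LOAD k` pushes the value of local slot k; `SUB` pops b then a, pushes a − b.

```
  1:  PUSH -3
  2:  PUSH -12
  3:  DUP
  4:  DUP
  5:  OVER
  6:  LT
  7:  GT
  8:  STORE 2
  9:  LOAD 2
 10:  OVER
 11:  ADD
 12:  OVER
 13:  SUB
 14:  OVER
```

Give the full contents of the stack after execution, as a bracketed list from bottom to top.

[-3, -12, 0, -12]

PUSH -3   -3
PUSH -12  -3 -12
DUP       -3 -12 -12
DUP       -3 -12 -12 -12
OVER      -3 -12 -12 -12 -12
LT        -3 -12 -12 0
GT        -3 -12 0
STORE 2   -3 -12
LOAD 2    -3 -12 0
OVER      -3 -12 0 -12
ADD       -3 -12 -12
OVER      -3 -12 -12 -12
SUB       -3 -12 0
OVER      -3 -12 0 -12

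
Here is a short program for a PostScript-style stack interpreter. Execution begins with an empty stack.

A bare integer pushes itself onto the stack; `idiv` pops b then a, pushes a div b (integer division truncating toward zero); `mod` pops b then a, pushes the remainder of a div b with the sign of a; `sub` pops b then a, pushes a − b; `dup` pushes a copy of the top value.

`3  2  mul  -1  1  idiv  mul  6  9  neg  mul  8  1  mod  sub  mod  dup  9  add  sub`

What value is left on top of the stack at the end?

-9

3    → 3
2    → 3 2
mul  → 6
-1   → 6 -1
1    → 6 -1 1
idiv → 6 -1
mul  → -6
6    → -6 6
9    → -6 6 9
neg  → -6 6 -9
mul  → -6 -54
8    → -6 -54 8
1    → -6 -54 8 1
mod  → -6 -54 0
sub  → -6 -54
mod  → -6
dup  → -6 -6
9    → -6 -6 9
add  → -6 3
sub  → -9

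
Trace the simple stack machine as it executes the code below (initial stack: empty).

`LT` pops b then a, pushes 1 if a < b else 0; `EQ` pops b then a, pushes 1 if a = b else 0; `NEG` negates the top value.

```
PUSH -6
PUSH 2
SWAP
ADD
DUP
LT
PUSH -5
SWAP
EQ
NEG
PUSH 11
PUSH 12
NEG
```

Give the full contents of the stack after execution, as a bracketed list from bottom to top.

PUSH -6  -6
PUSH 2   -6 2
SWAP     2 -6
ADD      -4
DUP      -4 -4
LT       0
PUSH -5  0 -5
SWAP     -5 0
EQ       0
NEG      0
PUSH 11  0 11
PUSH 12  0 11 12
NEG      0 11 -12

[0, 11, -12]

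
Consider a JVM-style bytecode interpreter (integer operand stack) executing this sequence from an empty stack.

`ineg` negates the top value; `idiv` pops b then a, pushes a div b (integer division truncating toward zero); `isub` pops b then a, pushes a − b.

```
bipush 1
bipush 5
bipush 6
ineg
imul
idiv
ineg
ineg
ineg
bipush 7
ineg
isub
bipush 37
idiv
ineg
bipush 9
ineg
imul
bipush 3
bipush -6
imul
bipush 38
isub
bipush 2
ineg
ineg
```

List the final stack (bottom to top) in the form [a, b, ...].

bipush 1  → [1]
bipush 5  → [1, 5]
bipush 6  → [1, 5, 6]
ineg      → [1, 5, -6]
imul      → [1, -30]
idiv      → [0]
ineg      → [0]
ineg      → [0]
ineg      → [0]
bipush 7  → [0, 7]
ineg      → [0, -7]
isub      → [7]
bipush 37 → [7, 37]
idiv      → [0]
ineg      → [0]
bipush 9  → [0, 9]
ineg      → [0, -9]
imul      → [0]
bipush 3  → [0, 3]
bipush -6 → [0, 3, -6]
imul      → [0, -18]
bipush 38 → [0, -18, 38]
isub      → [0, -56]
bipush 2  → [0, -56, 2]
ineg      → [0, -56, -2]
ineg      → [0, -56, 2]

[0, -56, 2]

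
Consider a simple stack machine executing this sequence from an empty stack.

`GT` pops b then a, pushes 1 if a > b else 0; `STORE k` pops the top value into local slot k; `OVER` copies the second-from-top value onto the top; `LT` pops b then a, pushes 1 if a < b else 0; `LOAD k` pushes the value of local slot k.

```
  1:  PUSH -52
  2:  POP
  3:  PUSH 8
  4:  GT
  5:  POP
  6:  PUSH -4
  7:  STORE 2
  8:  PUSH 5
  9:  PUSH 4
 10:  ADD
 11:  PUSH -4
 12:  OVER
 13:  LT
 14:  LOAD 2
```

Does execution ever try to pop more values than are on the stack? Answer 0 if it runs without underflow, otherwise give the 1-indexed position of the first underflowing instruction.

PUSH -52 : -52
POP      : (empty)
PUSH 8   : 8
GT  — needs 2 operands, stack has 1 → underflow

4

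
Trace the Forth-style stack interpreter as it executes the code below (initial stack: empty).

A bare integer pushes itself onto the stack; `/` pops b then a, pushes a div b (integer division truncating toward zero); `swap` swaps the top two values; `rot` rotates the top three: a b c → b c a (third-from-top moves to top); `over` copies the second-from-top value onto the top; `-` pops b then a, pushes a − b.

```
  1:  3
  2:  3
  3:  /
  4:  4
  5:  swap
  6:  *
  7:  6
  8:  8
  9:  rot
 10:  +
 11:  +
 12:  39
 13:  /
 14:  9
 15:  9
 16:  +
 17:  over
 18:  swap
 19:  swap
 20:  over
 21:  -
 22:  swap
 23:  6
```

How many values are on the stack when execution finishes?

4

3    : [3]
3    : [3, 3]
/    : [1]
4    : [1, 4]
swap : [4, 1]
*    : [4]
6    : [4, 6]
8    : [4, 6, 8]
rot  : [6, 8, 4]
+    : [6, 12]
+    : [18]
39   : [18, 39]
/    : [0]
9    : [0, 9]
9    : [0, 9, 9]
+    : [0, 18]
over : [0, 18, 0]
swap : [0, 0, 18]
swap : [0, 18, 0]
over : [0, 18, 0, 18]
-    : [0, 18, -18]
swap : [0, -18, 18]
6    : [0, -18, 18, 6]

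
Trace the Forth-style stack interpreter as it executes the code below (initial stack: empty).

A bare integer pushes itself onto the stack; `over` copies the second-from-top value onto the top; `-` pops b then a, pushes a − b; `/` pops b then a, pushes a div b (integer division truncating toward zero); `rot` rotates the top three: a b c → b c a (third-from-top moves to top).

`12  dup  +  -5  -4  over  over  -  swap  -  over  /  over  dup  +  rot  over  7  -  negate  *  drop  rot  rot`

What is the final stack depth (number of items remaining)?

12     → [12]
dup    → [12, 12]
+      → [24]
-5     → [24, -5]
-4     → [24, -5, -4]
over   → [24, -5, -4, -5]
over   → [24, -5, -4, -5, -4]
-      → [24, -5, -4, -1]
swap   → [24, -5, -1, -4]
-      → [24, -5, 3]
over   → [24, -5, 3, -5]
/      → [24, -5, 0]
over   → [24, -5, 0, -5]
dup    → [24, -5, 0, -5, -5]
+      → [24, -5, 0, -10]
rot    → [24, 0, -10, -5]
over   → [24, 0, -10, -5, -10]
7      → [24, 0, -10, -5, -10, 7]
-      → [24, 0, -10, -5, -17]
negate → [24, 0, -10, -5, 17]
*      → [24, 0, -10, -85]
drop   → [24, 0, -10]
rot    → [0, -10, 24]
rot    → [-10, 24, 0]

3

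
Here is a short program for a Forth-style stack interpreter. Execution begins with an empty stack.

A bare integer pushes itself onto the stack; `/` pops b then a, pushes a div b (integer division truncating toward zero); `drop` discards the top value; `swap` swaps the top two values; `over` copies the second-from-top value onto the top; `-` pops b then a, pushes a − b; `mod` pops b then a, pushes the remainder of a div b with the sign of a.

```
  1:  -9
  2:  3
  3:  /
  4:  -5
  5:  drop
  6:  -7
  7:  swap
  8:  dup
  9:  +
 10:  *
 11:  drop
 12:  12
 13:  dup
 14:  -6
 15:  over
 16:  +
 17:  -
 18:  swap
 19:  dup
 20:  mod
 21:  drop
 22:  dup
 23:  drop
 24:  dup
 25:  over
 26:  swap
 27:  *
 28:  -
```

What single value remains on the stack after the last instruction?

-9   → -9
3    → -9 3
/    → -3
-5   → -3 -5
drop → -3
-7   → -3 -7
swap → -7 -3
dup  → -7 -3 -3
+    → -7 -6
*    → 42
drop → (empty)
12   → 12
dup  → 12 12
-6   → 12 12 -6
over → 12 12 -6 12
+    → 12 12 6
-    → 12 6
swap → 6 12
dup  → 6 12 12
mod  → 6 0
drop → 6
dup  → 6 6
drop → 6
dup  → 6 6
over → 6 6 6
swap → 6 6 6
*    → 6 36
-    → -30

-30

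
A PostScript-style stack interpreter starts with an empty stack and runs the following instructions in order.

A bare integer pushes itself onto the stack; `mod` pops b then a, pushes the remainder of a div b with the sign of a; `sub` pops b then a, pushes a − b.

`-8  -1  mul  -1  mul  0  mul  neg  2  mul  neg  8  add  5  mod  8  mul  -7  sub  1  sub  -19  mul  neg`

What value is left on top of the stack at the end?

-8  → -8
-1  → -8 -1
mul → 8
-1  → 8 -1
mul → -8
0   → -8 0
mul → 0
neg → 0
2   → 0 2
mul → 0
neg → 0
8   → 0 8
add → 8
5   → 8 5
mod → 3
8   → 3 8
mul → 24
-7  → 24 -7
sub → 31
1   → 31 1
sub → 30
-19 → 30 -19
mul → -570
neg → 570

570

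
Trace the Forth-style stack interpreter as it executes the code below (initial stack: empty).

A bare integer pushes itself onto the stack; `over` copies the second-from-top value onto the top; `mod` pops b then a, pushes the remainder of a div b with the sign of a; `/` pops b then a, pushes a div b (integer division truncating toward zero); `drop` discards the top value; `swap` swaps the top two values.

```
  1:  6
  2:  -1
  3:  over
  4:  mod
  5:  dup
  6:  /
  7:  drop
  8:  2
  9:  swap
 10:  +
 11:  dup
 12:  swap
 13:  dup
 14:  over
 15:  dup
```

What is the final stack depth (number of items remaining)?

5

6    : 6
-1   : 6 -1
over : 6 -1 6
mod  : 6 -1
dup  : 6 -1 -1
/    : 6 1
drop : 6
2    : 6 2
swap : 2 6
+    : 8
dup  : 8 8
swap : 8 8
dup  : 8 8 8
over : 8 8 8 8
dup  : 8 8 8 8 8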